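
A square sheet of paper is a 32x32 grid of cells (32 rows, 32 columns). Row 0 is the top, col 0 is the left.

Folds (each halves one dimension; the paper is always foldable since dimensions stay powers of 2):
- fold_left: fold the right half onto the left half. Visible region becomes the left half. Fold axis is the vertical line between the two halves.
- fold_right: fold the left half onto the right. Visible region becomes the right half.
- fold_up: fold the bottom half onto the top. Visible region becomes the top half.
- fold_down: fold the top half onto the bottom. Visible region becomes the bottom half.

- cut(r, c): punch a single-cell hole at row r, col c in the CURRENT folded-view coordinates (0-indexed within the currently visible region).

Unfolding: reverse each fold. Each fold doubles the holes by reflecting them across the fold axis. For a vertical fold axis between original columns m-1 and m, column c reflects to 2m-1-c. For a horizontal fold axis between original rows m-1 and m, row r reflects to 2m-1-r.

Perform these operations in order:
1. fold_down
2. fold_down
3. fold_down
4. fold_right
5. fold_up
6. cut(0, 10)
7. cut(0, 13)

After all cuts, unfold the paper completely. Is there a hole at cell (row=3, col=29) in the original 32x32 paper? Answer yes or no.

Op 1 fold_down: fold axis h@16; visible region now rows[16,32) x cols[0,32) = 16x32
Op 2 fold_down: fold axis h@24; visible region now rows[24,32) x cols[0,32) = 8x32
Op 3 fold_down: fold axis h@28; visible region now rows[28,32) x cols[0,32) = 4x32
Op 4 fold_right: fold axis v@16; visible region now rows[28,32) x cols[16,32) = 4x16
Op 5 fold_up: fold axis h@30; visible region now rows[28,30) x cols[16,32) = 2x16
Op 6 cut(0, 10): punch at orig (28,26); cuts so far [(28, 26)]; region rows[28,30) x cols[16,32) = 2x16
Op 7 cut(0, 13): punch at orig (28,29); cuts so far [(28, 26), (28, 29)]; region rows[28,30) x cols[16,32) = 2x16
Unfold 1 (reflect across h@30): 4 holes -> [(28, 26), (28, 29), (31, 26), (31, 29)]
Unfold 2 (reflect across v@16): 8 holes -> [(28, 2), (28, 5), (28, 26), (28, 29), (31, 2), (31, 5), (31, 26), (31, 29)]
Unfold 3 (reflect across h@28): 16 holes -> [(24, 2), (24, 5), (24, 26), (24, 29), (27, 2), (27, 5), (27, 26), (27, 29), (28, 2), (28, 5), (28, 26), (28, 29), (31, 2), (31, 5), (31, 26), (31, 29)]
Unfold 4 (reflect across h@24): 32 holes -> [(16, 2), (16, 5), (16, 26), (16, 29), (19, 2), (19, 5), (19, 26), (19, 29), (20, 2), (20, 5), (20, 26), (20, 29), (23, 2), (23, 5), (23, 26), (23, 29), (24, 2), (24, 5), (24, 26), (24, 29), (27, 2), (27, 5), (27, 26), (27, 29), (28, 2), (28, 5), (28, 26), (28, 29), (31, 2), (31, 5), (31, 26), (31, 29)]
Unfold 5 (reflect across h@16): 64 holes -> [(0, 2), (0, 5), (0, 26), (0, 29), (3, 2), (3, 5), (3, 26), (3, 29), (4, 2), (4, 5), (4, 26), (4, 29), (7, 2), (7, 5), (7, 26), (7, 29), (8, 2), (8, 5), (8, 26), (8, 29), (11, 2), (11, 5), (11, 26), (11, 29), (12, 2), (12, 5), (12, 26), (12, 29), (15, 2), (15, 5), (15, 26), (15, 29), (16, 2), (16, 5), (16, 26), (16, 29), (19, 2), (19, 5), (19, 26), (19, 29), (20, 2), (20, 5), (20, 26), (20, 29), (23, 2), (23, 5), (23, 26), (23, 29), (24, 2), (24, 5), (24, 26), (24, 29), (27, 2), (27, 5), (27, 26), (27, 29), (28, 2), (28, 5), (28, 26), (28, 29), (31, 2), (31, 5), (31, 26), (31, 29)]
Holes: [(0, 2), (0, 5), (0, 26), (0, 29), (3, 2), (3, 5), (3, 26), (3, 29), (4, 2), (4, 5), (4, 26), (4, 29), (7, 2), (7, 5), (7, 26), (7, 29), (8, 2), (8, 5), (8, 26), (8, 29), (11, 2), (11, 5), (11, 26), (11, 29), (12, 2), (12, 5), (12, 26), (12, 29), (15, 2), (15, 5), (15, 26), (15, 29), (16, 2), (16, 5), (16, 26), (16, 29), (19, 2), (19, 5), (19, 26), (19, 29), (20, 2), (20, 5), (20, 26), (20, 29), (23, 2), (23, 5), (23, 26), (23, 29), (24, 2), (24, 5), (24, 26), (24, 29), (27, 2), (27, 5), (27, 26), (27, 29), (28, 2), (28, 5), (28, 26), (28, 29), (31, 2), (31, 5), (31, 26), (31, 29)]

Answer: yes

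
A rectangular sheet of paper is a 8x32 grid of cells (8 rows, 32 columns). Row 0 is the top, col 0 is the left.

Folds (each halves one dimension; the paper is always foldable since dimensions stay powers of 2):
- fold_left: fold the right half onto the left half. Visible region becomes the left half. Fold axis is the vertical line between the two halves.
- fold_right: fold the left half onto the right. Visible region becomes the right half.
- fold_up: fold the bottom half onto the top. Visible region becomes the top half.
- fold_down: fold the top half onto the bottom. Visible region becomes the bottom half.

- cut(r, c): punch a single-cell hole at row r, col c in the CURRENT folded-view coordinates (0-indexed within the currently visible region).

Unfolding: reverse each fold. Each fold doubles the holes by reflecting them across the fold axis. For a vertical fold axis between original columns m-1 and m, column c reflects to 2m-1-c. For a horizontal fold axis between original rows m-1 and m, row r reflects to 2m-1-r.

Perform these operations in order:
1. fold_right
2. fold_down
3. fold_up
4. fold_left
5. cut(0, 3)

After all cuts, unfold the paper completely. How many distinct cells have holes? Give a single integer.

Answer: 16

Derivation:
Op 1 fold_right: fold axis v@16; visible region now rows[0,8) x cols[16,32) = 8x16
Op 2 fold_down: fold axis h@4; visible region now rows[4,8) x cols[16,32) = 4x16
Op 3 fold_up: fold axis h@6; visible region now rows[4,6) x cols[16,32) = 2x16
Op 4 fold_left: fold axis v@24; visible region now rows[4,6) x cols[16,24) = 2x8
Op 5 cut(0, 3): punch at orig (4,19); cuts so far [(4, 19)]; region rows[4,6) x cols[16,24) = 2x8
Unfold 1 (reflect across v@24): 2 holes -> [(4, 19), (4, 28)]
Unfold 2 (reflect across h@6): 4 holes -> [(4, 19), (4, 28), (7, 19), (7, 28)]
Unfold 3 (reflect across h@4): 8 holes -> [(0, 19), (0, 28), (3, 19), (3, 28), (4, 19), (4, 28), (7, 19), (7, 28)]
Unfold 4 (reflect across v@16): 16 holes -> [(0, 3), (0, 12), (0, 19), (0, 28), (3, 3), (3, 12), (3, 19), (3, 28), (4, 3), (4, 12), (4, 19), (4, 28), (7, 3), (7, 12), (7, 19), (7, 28)]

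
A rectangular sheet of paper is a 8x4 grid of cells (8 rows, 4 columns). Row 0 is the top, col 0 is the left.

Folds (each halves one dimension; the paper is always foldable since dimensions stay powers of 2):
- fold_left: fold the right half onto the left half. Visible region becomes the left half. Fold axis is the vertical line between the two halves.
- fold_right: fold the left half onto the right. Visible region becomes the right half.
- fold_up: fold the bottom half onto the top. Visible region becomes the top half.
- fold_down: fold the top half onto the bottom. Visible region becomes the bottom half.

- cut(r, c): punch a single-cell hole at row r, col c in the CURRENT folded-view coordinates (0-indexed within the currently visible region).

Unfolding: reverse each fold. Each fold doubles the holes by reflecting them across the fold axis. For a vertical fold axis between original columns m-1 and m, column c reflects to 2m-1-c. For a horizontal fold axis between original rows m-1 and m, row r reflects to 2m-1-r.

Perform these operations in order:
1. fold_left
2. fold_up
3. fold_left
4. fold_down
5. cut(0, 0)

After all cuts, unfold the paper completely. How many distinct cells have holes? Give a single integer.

Op 1 fold_left: fold axis v@2; visible region now rows[0,8) x cols[0,2) = 8x2
Op 2 fold_up: fold axis h@4; visible region now rows[0,4) x cols[0,2) = 4x2
Op 3 fold_left: fold axis v@1; visible region now rows[0,4) x cols[0,1) = 4x1
Op 4 fold_down: fold axis h@2; visible region now rows[2,4) x cols[0,1) = 2x1
Op 5 cut(0, 0): punch at orig (2,0); cuts so far [(2, 0)]; region rows[2,4) x cols[0,1) = 2x1
Unfold 1 (reflect across h@2): 2 holes -> [(1, 0), (2, 0)]
Unfold 2 (reflect across v@1): 4 holes -> [(1, 0), (1, 1), (2, 0), (2, 1)]
Unfold 3 (reflect across h@4): 8 holes -> [(1, 0), (1, 1), (2, 0), (2, 1), (5, 0), (5, 1), (6, 0), (6, 1)]
Unfold 4 (reflect across v@2): 16 holes -> [(1, 0), (1, 1), (1, 2), (1, 3), (2, 0), (2, 1), (2, 2), (2, 3), (5, 0), (5, 1), (5, 2), (5, 3), (6, 0), (6, 1), (6, 2), (6, 3)]

Answer: 16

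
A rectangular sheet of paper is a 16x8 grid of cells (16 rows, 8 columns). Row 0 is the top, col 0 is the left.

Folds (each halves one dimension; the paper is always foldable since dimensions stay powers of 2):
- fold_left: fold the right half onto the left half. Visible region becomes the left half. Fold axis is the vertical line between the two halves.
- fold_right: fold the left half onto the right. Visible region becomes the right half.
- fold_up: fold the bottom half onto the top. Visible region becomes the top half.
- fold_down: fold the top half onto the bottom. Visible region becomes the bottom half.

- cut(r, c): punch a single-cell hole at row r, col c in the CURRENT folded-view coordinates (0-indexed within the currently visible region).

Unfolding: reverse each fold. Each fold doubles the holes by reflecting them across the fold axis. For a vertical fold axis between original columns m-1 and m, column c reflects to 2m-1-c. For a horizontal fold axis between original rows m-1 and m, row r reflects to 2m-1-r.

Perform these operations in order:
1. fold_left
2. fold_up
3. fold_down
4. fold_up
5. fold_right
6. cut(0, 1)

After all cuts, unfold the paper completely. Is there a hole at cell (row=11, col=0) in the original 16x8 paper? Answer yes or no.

Op 1 fold_left: fold axis v@4; visible region now rows[0,16) x cols[0,4) = 16x4
Op 2 fold_up: fold axis h@8; visible region now rows[0,8) x cols[0,4) = 8x4
Op 3 fold_down: fold axis h@4; visible region now rows[4,8) x cols[0,4) = 4x4
Op 4 fold_up: fold axis h@6; visible region now rows[4,6) x cols[0,4) = 2x4
Op 5 fold_right: fold axis v@2; visible region now rows[4,6) x cols[2,4) = 2x2
Op 6 cut(0, 1): punch at orig (4,3); cuts so far [(4, 3)]; region rows[4,6) x cols[2,4) = 2x2
Unfold 1 (reflect across v@2): 2 holes -> [(4, 0), (4, 3)]
Unfold 2 (reflect across h@6): 4 holes -> [(4, 0), (4, 3), (7, 0), (7, 3)]
Unfold 3 (reflect across h@4): 8 holes -> [(0, 0), (0, 3), (3, 0), (3, 3), (4, 0), (4, 3), (7, 0), (7, 3)]
Unfold 4 (reflect across h@8): 16 holes -> [(0, 0), (0, 3), (3, 0), (3, 3), (4, 0), (4, 3), (7, 0), (7, 3), (8, 0), (8, 3), (11, 0), (11, 3), (12, 0), (12, 3), (15, 0), (15, 3)]
Unfold 5 (reflect across v@4): 32 holes -> [(0, 0), (0, 3), (0, 4), (0, 7), (3, 0), (3, 3), (3, 4), (3, 7), (4, 0), (4, 3), (4, 4), (4, 7), (7, 0), (7, 3), (7, 4), (7, 7), (8, 0), (8, 3), (8, 4), (8, 7), (11, 0), (11, 3), (11, 4), (11, 7), (12, 0), (12, 3), (12, 4), (12, 7), (15, 0), (15, 3), (15, 4), (15, 7)]
Holes: [(0, 0), (0, 3), (0, 4), (0, 7), (3, 0), (3, 3), (3, 4), (3, 7), (4, 0), (4, 3), (4, 4), (4, 7), (7, 0), (7, 3), (7, 4), (7, 7), (8, 0), (8, 3), (8, 4), (8, 7), (11, 0), (11, 3), (11, 4), (11, 7), (12, 0), (12, 3), (12, 4), (12, 7), (15, 0), (15, 3), (15, 4), (15, 7)]

Answer: yes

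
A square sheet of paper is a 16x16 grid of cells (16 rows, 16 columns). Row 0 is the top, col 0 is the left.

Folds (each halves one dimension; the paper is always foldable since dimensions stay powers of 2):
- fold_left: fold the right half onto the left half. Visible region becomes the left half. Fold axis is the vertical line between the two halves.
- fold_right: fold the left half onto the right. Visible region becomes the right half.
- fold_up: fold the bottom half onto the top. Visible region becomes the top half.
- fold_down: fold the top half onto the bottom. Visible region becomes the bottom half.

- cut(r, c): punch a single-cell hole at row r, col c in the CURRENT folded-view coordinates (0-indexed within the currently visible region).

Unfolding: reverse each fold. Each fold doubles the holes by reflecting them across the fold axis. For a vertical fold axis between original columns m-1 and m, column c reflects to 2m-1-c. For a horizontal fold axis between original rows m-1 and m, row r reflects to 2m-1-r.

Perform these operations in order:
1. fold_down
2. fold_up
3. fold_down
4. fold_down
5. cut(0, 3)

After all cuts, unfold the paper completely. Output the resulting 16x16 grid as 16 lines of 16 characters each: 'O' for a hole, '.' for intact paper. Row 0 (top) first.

Op 1 fold_down: fold axis h@8; visible region now rows[8,16) x cols[0,16) = 8x16
Op 2 fold_up: fold axis h@12; visible region now rows[8,12) x cols[0,16) = 4x16
Op 3 fold_down: fold axis h@10; visible region now rows[10,12) x cols[0,16) = 2x16
Op 4 fold_down: fold axis h@11; visible region now rows[11,12) x cols[0,16) = 1x16
Op 5 cut(0, 3): punch at orig (11,3); cuts so far [(11, 3)]; region rows[11,12) x cols[0,16) = 1x16
Unfold 1 (reflect across h@11): 2 holes -> [(10, 3), (11, 3)]
Unfold 2 (reflect across h@10): 4 holes -> [(8, 3), (9, 3), (10, 3), (11, 3)]
Unfold 3 (reflect across h@12): 8 holes -> [(8, 3), (9, 3), (10, 3), (11, 3), (12, 3), (13, 3), (14, 3), (15, 3)]
Unfold 4 (reflect across h@8): 16 holes -> [(0, 3), (1, 3), (2, 3), (3, 3), (4, 3), (5, 3), (6, 3), (7, 3), (8, 3), (9, 3), (10, 3), (11, 3), (12, 3), (13, 3), (14, 3), (15, 3)]

Answer: ...O............
...O............
...O............
...O............
...O............
...O............
...O............
...O............
...O............
...O............
...O............
...O............
...O............
...O............
...O............
...O............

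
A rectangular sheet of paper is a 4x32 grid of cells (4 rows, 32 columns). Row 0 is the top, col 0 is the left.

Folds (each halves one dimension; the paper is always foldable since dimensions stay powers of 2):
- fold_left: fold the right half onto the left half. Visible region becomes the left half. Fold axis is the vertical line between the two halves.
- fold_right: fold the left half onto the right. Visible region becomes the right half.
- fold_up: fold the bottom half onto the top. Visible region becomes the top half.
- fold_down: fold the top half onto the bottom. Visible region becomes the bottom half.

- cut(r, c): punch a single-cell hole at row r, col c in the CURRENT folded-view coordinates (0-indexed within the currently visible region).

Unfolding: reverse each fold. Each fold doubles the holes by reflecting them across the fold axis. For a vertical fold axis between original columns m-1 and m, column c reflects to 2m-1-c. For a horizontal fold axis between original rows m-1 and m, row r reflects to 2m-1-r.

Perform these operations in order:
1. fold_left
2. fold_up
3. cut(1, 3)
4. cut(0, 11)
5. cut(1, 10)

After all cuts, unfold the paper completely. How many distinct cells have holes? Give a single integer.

Answer: 12

Derivation:
Op 1 fold_left: fold axis v@16; visible region now rows[0,4) x cols[0,16) = 4x16
Op 2 fold_up: fold axis h@2; visible region now rows[0,2) x cols[0,16) = 2x16
Op 3 cut(1, 3): punch at orig (1,3); cuts so far [(1, 3)]; region rows[0,2) x cols[0,16) = 2x16
Op 4 cut(0, 11): punch at orig (0,11); cuts so far [(0, 11), (1, 3)]; region rows[0,2) x cols[0,16) = 2x16
Op 5 cut(1, 10): punch at orig (1,10); cuts so far [(0, 11), (1, 3), (1, 10)]; region rows[0,2) x cols[0,16) = 2x16
Unfold 1 (reflect across h@2): 6 holes -> [(0, 11), (1, 3), (1, 10), (2, 3), (2, 10), (3, 11)]
Unfold 2 (reflect across v@16): 12 holes -> [(0, 11), (0, 20), (1, 3), (1, 10), (1, 21), (1, 28), (2, 3), (2, 10), (2, 21), (2, 28), (3, 11), (3, 20)]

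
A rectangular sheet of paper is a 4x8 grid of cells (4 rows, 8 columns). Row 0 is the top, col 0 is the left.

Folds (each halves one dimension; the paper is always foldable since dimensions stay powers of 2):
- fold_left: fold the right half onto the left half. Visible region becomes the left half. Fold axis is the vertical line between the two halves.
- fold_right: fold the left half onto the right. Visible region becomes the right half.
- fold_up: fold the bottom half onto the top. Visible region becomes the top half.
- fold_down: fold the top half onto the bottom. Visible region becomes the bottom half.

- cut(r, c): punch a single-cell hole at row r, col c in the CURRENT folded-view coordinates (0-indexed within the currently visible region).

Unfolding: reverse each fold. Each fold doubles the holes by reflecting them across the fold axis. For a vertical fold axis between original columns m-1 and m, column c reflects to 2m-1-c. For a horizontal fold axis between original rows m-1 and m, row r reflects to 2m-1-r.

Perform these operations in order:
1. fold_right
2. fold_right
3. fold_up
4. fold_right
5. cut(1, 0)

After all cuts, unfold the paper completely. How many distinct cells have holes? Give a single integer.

Answer: 16

Derivation:
Op 1 fold_right: fold axis v@4; visible region now rows[0,4) x cols[4,8) = 4x4
Op 2 fold_right: fold axis v@6; visible region now rows[0,4) x cols[6,8) = 4x2
Op 3 fold_up: fold axis h@2; visible region now rows[0,2) x cols[6,8) = 2x2
Op 4 fold_right: fold axis v@7; visible region now rows[0,2) x cols[7,8) = 2x1
Op 5 cut(1, 0): punch at orig (1,7); cuts so far [(1, 7)]; region rows[0,2) x cols[7,8) = 2x1
Unfold 1 (reflect across v@7): 2 holes -> [(1, 6), (1, 7)]
Unfold 2 (reflect across h@2): 4 holes -> [(1, 6), (1, 7), (2, 6), (2, 7)]
Unfold 3 (reflect across v@6): 8 holes -> [(1, 4), (1, 5), (1, 6), (1, 7), (2, 4), (2, 5), (2, 6), (2, 7)]
Unfold 4 (reflect across v@4): 16 holes -> [(1, 0), (1, 1), (1, 2), (1, 3), (1, 4), (1, 5), (1, 6), (1, 7), (2, 0), (2, 1), (2, 2), (2, 3), (2, 4), (2, 5), (2, 6), (2, 7)]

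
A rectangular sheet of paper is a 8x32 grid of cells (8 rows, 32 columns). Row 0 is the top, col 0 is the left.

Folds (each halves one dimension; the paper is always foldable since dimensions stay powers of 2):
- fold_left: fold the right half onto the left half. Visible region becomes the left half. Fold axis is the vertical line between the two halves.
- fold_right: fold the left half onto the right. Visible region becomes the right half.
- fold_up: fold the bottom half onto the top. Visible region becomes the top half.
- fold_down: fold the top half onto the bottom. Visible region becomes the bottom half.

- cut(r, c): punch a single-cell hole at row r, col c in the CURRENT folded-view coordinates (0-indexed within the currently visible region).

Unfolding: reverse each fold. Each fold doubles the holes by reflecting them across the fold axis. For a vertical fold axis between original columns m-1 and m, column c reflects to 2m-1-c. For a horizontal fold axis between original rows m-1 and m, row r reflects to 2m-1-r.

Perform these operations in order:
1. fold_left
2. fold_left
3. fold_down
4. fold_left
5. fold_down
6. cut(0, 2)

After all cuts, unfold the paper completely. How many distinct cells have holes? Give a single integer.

Answer: 32

Derivation:
Op 1 fold_left: fold axis v@16; visible region now rows[0,8) x cols[0,16) = 8x16
Op 2 fold_left: fold axis v@8; visible region now rows[0,8) x cols[0,8) = 8x8
Op 3 fold_down: fold axis h@4; visible region now rows[4,8) x cols[0,8) = 4x8
Op 4 fold_left: fold axis v@4; visible region now rows[4,8) x cols[0,4) = 4x4
Op 5 fold_down: fold axis h@6; visible region now rows[6,8) x cols[0,4) = 2x4
Op 6 cut(0, 2): punch at orig (6,2); cuts so far [(6, 2)]; region rows[6,8) x cols[0,4) = 2x4
Unfold 1 (reflect across h@6): 2 holes -> [(5, 2), (6, 2)]
Unfold 2 (reflect across v@4): 4 holes -> [(5, 2), (5, 5), (6, 2), (6, 5)]
Unfold 3 (reflect across h@4): 8 holes -> [(1, 2), (1, 5), (2, 2), (2, 5), (5, 2), (5, 5), (6, 2), (6, 5)]
Unfold 4 (reflect across v@8): 16 holes -> [(1, 2), (1, 5), (1, 10), (1, 13), (2, 2), (2, 5), (2, 10), (2, 13), (5, 2), (5, 5), (5, 10), (5, 13), (6, 2), (6, 5), (6, 10), (6, 13)]
Unfold 5 (reflect across v@16): 32 holes -> [(1, 2), (1, 5), (1, 10), (1, 13), (1, 18), (1, 21), (1, 26), (1, 29), (2, 2), (2, 5), (2, 10), (2, 13), (2, 18), (2, 21), (2, 26), (2, 29), (5, 2), (5, 5), (5, 10), (5, 13), (5, 18), (5, 21), (5, 26), (5, 29), (6, 2), (6, 5), (6, 10), (6, 13), (6, 18), (6, 21), (6, 26), (6, 29)]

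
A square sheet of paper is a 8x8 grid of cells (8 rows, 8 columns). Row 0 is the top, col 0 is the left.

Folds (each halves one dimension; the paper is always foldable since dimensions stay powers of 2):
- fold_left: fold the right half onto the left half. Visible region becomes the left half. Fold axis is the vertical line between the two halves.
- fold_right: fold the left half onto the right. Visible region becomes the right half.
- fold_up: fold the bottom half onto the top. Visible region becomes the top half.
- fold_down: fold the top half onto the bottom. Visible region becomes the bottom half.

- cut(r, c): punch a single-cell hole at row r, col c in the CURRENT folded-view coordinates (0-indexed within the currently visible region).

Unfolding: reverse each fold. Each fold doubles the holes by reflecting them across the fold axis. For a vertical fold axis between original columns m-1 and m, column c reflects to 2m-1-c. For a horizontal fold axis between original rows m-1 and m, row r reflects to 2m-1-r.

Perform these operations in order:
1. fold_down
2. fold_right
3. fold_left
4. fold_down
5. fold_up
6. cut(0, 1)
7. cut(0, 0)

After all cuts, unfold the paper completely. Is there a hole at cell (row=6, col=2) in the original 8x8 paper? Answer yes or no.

Op 1 fold_down: fold axis h@4; visible region now rows[4,8) x cols[0,8) = 4x8
Op 2 fold_right: fold axis v@4; visible region now rows[4,8) x cols[4,8) = 4x4
Op 3 fold_left: fold axis v@6; visible region now rows[4,8) x cols[4,6) = 4x2
Op 4 fold_down: fold axis h@6; visible region now rows[6,8) x cols[4,6) = 2x2
Op 5 fold_up: fold axis h@7; visible region now rows[6,7) x cols[4,6) = 1x2
Op 6 cut(0, 1): punch at orig (6,5); cuts so far [(6, 5)]; region rows[6,7) x cols[4,6) = 1x2
Op 7 cut(0, 0): punch at orig (6,4); cuts so far [(6, 4), (6, 5)]; region rows[6,7) x cols[4,6) = 1x2
Unfold 1 (reflect across h@7): 4 holes -> [(6, 4), (6, 5), (7, 4), (7, 5)]
Unfold 2 (reflect across h@6): 8 holes -> [(4, 4), (4, 5), (5, 4), (5, 5), (6, 4), (6, 5), (7, 4), (7, 5)]
Unfold 3 (reflect across v@6): 16 holes -> [(4, 4), (4, 5), (4, 6), (4, 7), (5, 4), (5, 5), (5, 6), (5, 7), (6, 4), (6, 5), (6, 6), (6, 7), (7, 4), (7, 5), (7, 6), (7, 7)]
Unfold 4 (reflect across v@4): 32 holes -> [(4, 0), (4, 1), (4, 2), (4, 3), (4, 4), (4, 5), (4, 6), (4, 7), (5, 0), (5, 1), (5, 2), (5, 3), (5, 4), (5, 5), (5, 6), (5, 7), (6, 0), (6, 1), (6, 2), (6, 3), (6, 4), (6, 5), (6, 6), (6, 7), (7, 0), (7, 1), (7, 2), (7, 3), (7, 4), (7, 5), (7, 6), (7, 7)]
Unfold 5 (reflect across h@4): 64 holes -> [(0, 0), (0, 1), (0, 2), (0, 3), (0, 4), (0, 5), (0, 6), (0, 7), (1, 0), (1, 1), (1, 2), (1, 3), (1, 4), (1, 5), (1, 6), (1, 7), (2, 0), (2, 1), (2, 2), (2, 3), (2, 4), (2, 5), (2, 6), (2, 7), (3, 0), (3, 1), (3, 2), (3, 3), (3, 4), (3, 5), (3, 6), (3, 7), (4, 0), (4, 1), (4, 2), (4, 3), (4, 4), (4, 5), (4, 6), (4, 7), (5, 0), (5, 1), (5, 2), (5, 3), (5, 4), (5, 5), (5, 6), (5, 7), (6, 0), (6, 1), (6, 2), (6, 3), (6, 4), (6, 5), (6, 6), (6, 7), (7, 0), (7, 1), (7, 2), (7, 3), (7, 4), (7, 5), (7, 6), (7, 7)]
Holes: [(0, 0), (0, 1), (0, 2), (0, 3), (0, 4), (0, 5), (0, 6), (0, 7), (1, 0), (1, 1), (1, 2), (1, 3), (1, 4), (1, 5), (1, 6), (1, 7), (2, 0), (2, 1), (2, 2), (2, 3), (2, 4), (2, 5), (2, 6), (2, 7), (3, 0), (3, 1), (3, 2), (3, 3), (3, 4), (3, 5), (3, 6), (3, 7), (4, 0), (4, 1), (4, 2), (4, 3), (4, 4), (4, 5), (4, 6), (4, 7), (5, 0), (5, 1), (5, 2), (5, 3), (5, 4), (5, 5), (5, 6), (5, 7), (6, 0), (6, 1), (6, 2), (6, 3), (6, 4), (6, 5), (6, 6), (6, 7), (7, 0), (7, 1), (7, 2), (7, 3), (7, 4), (7, 5), (7, 6), (7, 7)]

Answer: yes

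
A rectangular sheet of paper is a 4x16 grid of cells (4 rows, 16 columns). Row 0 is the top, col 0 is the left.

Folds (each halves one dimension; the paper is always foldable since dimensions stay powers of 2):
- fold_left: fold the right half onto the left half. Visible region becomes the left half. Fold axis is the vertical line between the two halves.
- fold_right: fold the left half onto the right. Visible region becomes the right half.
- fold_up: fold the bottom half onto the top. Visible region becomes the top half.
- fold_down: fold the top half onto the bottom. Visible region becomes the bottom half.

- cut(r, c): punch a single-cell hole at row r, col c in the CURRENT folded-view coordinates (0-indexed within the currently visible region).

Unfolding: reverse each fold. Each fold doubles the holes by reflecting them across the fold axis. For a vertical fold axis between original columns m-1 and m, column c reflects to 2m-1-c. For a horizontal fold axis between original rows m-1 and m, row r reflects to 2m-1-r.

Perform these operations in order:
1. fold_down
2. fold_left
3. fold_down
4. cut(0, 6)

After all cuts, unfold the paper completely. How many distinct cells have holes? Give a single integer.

Op 1 fold_down: fold axis h@2; visible region now rows[2,4) x cols[0,16) = 2x16
Op 2 fold_left: fold axis v@8; visible region now rows[2,4) x cols[0,8) = 2x8
Op 3 fold_down: fold axis h@3; visible region now rows[3,4) x cols[0,8) = 1x8
Op 4 cut(0, 6): punch at orig (3,6); cuts so far [(3, 6)]; region rows[3,4) x cols[0,8) = 1x8
Unfold 1 (reflect across h@3): 2 holes -> [(2, 6), (3, 6)]
Unfold 2 (reflect across v@8): 4 holes -> [(2, 6), (2, 9), (3, 6), (3, 9)]
Unfold 3 (reflect across h@2): 8 holes -> [(0, 6), (0, 9), (1, 6), (1, 9), (2, 6), (2, 9), (3, 6), (3, 9)]

Answer: 8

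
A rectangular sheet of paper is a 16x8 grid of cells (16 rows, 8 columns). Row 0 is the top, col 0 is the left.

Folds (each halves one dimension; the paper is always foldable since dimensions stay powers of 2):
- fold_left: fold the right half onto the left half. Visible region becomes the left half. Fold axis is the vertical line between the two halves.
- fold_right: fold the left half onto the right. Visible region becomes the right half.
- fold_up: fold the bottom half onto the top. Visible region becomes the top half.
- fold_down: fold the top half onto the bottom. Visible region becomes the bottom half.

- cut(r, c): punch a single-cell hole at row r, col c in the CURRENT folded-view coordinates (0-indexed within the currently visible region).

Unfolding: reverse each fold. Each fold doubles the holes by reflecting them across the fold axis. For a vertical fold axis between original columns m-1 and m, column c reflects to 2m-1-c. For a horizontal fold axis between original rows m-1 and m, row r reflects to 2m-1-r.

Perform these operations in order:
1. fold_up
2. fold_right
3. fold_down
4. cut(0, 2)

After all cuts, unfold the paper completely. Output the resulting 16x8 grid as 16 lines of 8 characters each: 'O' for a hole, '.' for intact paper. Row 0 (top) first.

Op 1 fold_up: fold axis h@8; visible region now rows[0,8) x cols[0,8) = 8x8
Op 2 fold_right: fold axis v@4; visible region now rows[0,8) x cols[4,8) = 8x4
Op 3 fold_down: fold axis h@4; visible region now rows[4,8) x cols[4,8) = 4x4
Op 4 cut(0, 2): punch at orig (4,6); cuts so far [(4, 6)]; region rows[4,8) x cols[4,8) = 4x4
Unfold 1 (reflect across h@4): 2 holes -> [(3, 6), (4, 6)]
Unfold 2 (reflect across v@4): 4 holes -> [(3, 1), (3, 6), (4, 1), (4, 6)]
Unfold 3 (reflect across h@8): 8 holes -> [(3, 1), (3, 6), (4, 1), (4, 6), (11, 1), (11, 6), (12, 1), (12, 6)]

Answer: ........
........
........
.O....O.
.O....O.
........
........
........
........
........
........
.O....O.
.O....O.
........
........
........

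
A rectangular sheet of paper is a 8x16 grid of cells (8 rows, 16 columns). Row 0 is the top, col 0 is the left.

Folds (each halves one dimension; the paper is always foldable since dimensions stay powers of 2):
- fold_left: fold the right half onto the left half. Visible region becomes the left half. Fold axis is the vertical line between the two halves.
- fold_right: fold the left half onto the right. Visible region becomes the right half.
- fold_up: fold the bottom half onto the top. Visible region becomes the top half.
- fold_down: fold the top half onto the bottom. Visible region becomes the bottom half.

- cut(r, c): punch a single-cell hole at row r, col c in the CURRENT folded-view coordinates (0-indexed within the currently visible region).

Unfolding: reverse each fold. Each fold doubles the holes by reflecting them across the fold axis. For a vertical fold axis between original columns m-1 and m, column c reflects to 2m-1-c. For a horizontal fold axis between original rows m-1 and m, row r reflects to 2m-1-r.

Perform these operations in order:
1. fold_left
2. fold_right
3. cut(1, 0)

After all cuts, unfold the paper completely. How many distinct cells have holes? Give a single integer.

Answer: 4

Derivation:
Op 1 fold_left: fold axis v@8; visible region now rows[0,8) x cols[0,8) = 8x8
Op 2 fold_right: fold axis v@4; visible region now rows[0,8) x cols[4,8) = 8x4
Op 3 cut(1, 0): punch at orig (1,4); cuts so far [(1, 4)]; region rows[0,8) x cols[4,8) = 8x4
Unfold 1 (reflect across v@4): 2 holes -> [(1, 3), (1, 4)]
Unfold 2 (reflect across v@8): 4 holes -> [(1, 3), (1, 4), (1, 11), (1, 12)]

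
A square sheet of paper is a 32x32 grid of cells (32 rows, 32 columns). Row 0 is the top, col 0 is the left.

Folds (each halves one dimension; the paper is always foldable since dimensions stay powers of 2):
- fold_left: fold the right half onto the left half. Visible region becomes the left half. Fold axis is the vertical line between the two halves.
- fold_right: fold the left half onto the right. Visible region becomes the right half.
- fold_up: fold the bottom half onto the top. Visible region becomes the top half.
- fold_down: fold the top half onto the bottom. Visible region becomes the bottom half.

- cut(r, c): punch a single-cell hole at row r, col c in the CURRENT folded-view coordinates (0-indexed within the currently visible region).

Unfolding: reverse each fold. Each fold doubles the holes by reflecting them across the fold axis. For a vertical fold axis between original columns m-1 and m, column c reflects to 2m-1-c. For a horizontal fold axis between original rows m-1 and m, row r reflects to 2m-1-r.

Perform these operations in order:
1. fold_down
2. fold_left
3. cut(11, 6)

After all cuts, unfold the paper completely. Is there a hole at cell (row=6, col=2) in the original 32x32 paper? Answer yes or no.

Answer: no

Derivation:
Op 1 fold_down: fold axis h@16; visible region now rows[16,32) x cols[0,32) = 16x32
Op 2 fold_left: fold axis v@16; visible region now rows[16,32) x cols[0,16) = 16x16
Op 3 cut(11, 6): punch at orig (27,6); cuts so far [(27, 6)]; region rows[16,32) x cols[0,16) = 16x16
Unfold 1 (reflect across v@16): 2 holes -> [(27, 6), (27, 25)]
Unfold 2 (reflect across h@16): 4 holes -> [(4, 6), (4, 25), (27, 6), (27, 25)]
Holes: [(4, 6), (4, 25), (27, 6), (27, 25)]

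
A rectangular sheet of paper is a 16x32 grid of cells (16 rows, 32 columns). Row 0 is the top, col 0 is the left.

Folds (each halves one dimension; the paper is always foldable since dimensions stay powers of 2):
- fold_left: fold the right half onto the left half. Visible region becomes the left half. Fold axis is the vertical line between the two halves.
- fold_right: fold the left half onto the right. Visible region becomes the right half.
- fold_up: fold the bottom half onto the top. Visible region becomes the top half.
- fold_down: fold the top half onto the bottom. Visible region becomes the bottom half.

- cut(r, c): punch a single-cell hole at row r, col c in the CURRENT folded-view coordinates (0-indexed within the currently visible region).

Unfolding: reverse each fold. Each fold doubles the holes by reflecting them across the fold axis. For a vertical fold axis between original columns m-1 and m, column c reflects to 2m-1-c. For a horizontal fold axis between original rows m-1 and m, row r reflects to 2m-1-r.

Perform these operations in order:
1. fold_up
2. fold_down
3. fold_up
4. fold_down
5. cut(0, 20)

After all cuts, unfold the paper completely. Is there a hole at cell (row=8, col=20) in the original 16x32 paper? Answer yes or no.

Op 1 fold_up: fold axis h@8; visible region now rows[0,8) x cols[0,32) = 8x32
Op 2 fold_down: fold axis h@4; visible region now rows[4,8) x cols[0,32) = 4x32
Op 3 fold_up: fold axis h@6; visible region now rows[4,6) x cols[0,32) = 2x32
Op 4 fold_down: fold axis h@5; visible region now rows[5,6) x cols[0,32) = 1x32
Op 5 cut(0, 20): punch at orig (5,20); cuts so far [(5, 20)]; region rows[5,6) x cols[0,32) = 1x32
Unfold 1 (reflect across h@5): 2 holes -> [(4, 20), (5, 20)]
Unfold 2 (reflect across h@6): 4 holes -> [(4, 20), (5, 20), (6, 20), (7, 20)]
Unfold 3 (reflect across h@4): 8 holes -> [(0, 20), (1, 20), (2, 20), (3, 20), (4, 20), (5, 20), (6, 20), (7, 20)]
Unfold 4 (reflect across h@8): 16 holes -> [(0, 20), (1, 20), (2, 20), (3, 20), (4, 20), (5, 20), (6, 20), (7, 20), (8, 20), (9, 20), (10, 20), (11, 20), (12, 20), (13, 20), (14, 20), (15, 20)]
Holes: [(0, 20), (1, 20), (2, 20), (3, 20), (4, 20), (5, 20), (6, 20), (7, 20), (8, 20), (9, 20), (10, 20), (11, 20), (12, 20), (13, 20), (14, 20), (15, 20)]

Answer: yes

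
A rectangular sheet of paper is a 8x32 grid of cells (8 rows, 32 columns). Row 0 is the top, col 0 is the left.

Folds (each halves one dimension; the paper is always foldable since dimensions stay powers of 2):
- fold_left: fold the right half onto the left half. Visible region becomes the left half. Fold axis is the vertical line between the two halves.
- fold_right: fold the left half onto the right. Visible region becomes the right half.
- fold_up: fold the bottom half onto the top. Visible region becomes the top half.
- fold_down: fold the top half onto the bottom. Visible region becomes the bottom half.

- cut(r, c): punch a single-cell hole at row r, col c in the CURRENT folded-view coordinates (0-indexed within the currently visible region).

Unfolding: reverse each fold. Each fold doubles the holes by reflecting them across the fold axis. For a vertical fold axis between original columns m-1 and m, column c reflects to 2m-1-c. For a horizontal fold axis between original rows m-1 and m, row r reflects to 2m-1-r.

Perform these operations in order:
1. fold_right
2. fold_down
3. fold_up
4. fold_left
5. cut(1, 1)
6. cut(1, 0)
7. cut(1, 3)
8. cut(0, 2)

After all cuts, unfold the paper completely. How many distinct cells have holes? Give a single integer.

Answer: 64

Derivation:
Op 1 fold_right: fold axis v@16; visible region now rows[0,8) x cols[16,32) = 8x16
Op 2 fold_down: fold axis h@4; visible region now rows[4,8) x cols[16,32) = 4x16
Op 3 fold_up: fold axis h@6; visible region now rows[4,6) x cols[16,32) = 2x16
Op 4 fold_left: fold axis v@24; visible region now rows[4,6) x cols[16,24) = 2x8
Op 5 cut(1, 1): punch at orig (5,17); cuts so far [(5, 17)]; region rows[4,6) x cols[16,24) = 2x8
Op 6 cut(1, 0): punch at orig (5,16); cuts so far [(5, 16), (5, 17)]; region rows[4,6) x cols[16,24) = 2x8
Op 7 cut(1, 3): punch at orig (5,19); cuts so far [(5, 16), (5, 17), (5, 19)]; region rows[4,6) x cols[16,24) = 2x8
Op 8 cut(0, 2): punch at orig (4,18); cuts so far [(4, 18), (5, 16), (5, 17), (5, 19)]; region rows[4,6) x cols[16,24) = 2x8
Unfold 1 (reflect across v@24): 8 holes -> [(4, 18), (4, 29), (5, 16), (5, 17), (5, 19), (5, 28), (5, 30), (5, 31)]
Unfold 2 (reflect across h@6): 16 holes -> [(4, 18), (4, 29), (5, 16), (5, 17), (5, 19), (5, 28), (5, 30), (5, 31), (6, 16), (6, 17), (6, 19), (6, 28), (6, 30), (6, 31), (7, 18), (7, 29)]
Unfold 3 (reflect across h@4): 32 holes -> [(0, 18), (0, 29), (1, 16), (1, 17), (1, 19), (1, 28), (1, 30), (1, 31), (2, 16), (2, 17), (2, 19), (2, 28), (2, 30), (2, 31), (3, 18), (3, 29), (4, 18), (4, 29), (5, 16), (5, 17), (5, 19), (5, 28), (5, 30), (5, 31), (6, 16), (6, 17), (6, 19), (6, 28), (6, 30), (6, 31), (7, 18), (7, 29)]
Unfold 4 (reflect across v@16): 64 holes -> [(0, 2), (0, 13), (0, 18), (0, 29), (1, 0), (1, 1), (1, 3), (1, 12), (1, 14), (1, 15), (1, 16), (1, 17), (1, 19), (1, 28), (1, 30), (1, 31), (2, 0), (2, 1), (2, 3), (2, 12), (2, 14), (2, 15), (2, 16), (2, 17), (2, 19), (2, 28), (2, 30), (2, 31), (3, 2), (3, 13), (3, 18), (3, 29), (4, 2), (4, 13), (4, 18), (4, 29), (5, 0), (5, 1), (5, 3), (5, 12), (5, 14), (5, 15), (5, 16), (5, 17), (5, 19), (5, 28), (5, 30), (5, 31), (6, 0), (6, 1), (6, 3), (6, 12), (6, 14), (6, 15), (6, 16), (6, 17), (6, 19), (6, 28), (6, 30), (6, 31), (7, 2), (7, 13), (7, 18), (7, 29)]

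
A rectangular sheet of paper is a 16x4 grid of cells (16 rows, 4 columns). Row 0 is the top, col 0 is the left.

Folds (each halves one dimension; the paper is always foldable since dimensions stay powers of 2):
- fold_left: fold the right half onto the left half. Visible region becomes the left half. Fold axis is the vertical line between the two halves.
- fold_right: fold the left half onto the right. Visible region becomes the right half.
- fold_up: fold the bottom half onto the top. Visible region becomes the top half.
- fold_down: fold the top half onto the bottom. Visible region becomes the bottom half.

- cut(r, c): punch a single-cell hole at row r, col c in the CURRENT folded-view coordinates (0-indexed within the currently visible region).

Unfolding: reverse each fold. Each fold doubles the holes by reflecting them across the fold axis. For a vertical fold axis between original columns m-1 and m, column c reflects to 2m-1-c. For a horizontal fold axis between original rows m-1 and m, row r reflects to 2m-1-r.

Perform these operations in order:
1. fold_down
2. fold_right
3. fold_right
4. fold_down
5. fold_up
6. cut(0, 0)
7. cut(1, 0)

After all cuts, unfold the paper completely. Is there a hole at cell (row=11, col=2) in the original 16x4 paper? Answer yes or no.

Answer: yes

Derivation:
Op 1 fold_down: fold axis h@8; visible region now rows[8,16) x cols[0,4) = 8x4
Op 2 fold_right: fold axis v@2; visible region now rows[8,16) x cols[2,4) = 8x2
Op 3 fold_right: fold axis v@3; visible region now rows[8,16) x cols[3,4) = 8x1
Op 4 fold_down: fold axis h@12; visible region now rows[12,16) x cols[3,4) = 4x1
Op 5 fold_up: fold axis h@14; visible region now rows[12,14) x cols[3,4) = 2x1
Op 6 cut(0, 0): punch at orig (12,3); cuts so far [(12, 3)]; region rows[12,14) x cols[3,4) = 2x1
Op 7 cut(1, 0): punch at orig (13,3); cuts so far [(12, 3), (13, 3)]; region rows[12,14) x cols[3,4) = 2x1
Unfold 1 (reflect across h@14): 4 holes -> [(12, 3), (13, 3), (14, 3), (15, 3)]
Unfold 2 (reflect across h@12): 8 holes -> [(8, 3), (9, 3), (10, 3), (11, 3), (12, 3), (13, 3), (14, 3), (15, 3)]
Unfold 3 (reflect across v@3): 16 holes -> [(8, 2), (8, 3), (9, 2), (9, 3), (10, 2), (10, 3), (11, 2), (11, 3), (12, 2), (12, 3), (13, 2), (13, 3), (14, 2), (14, 3), (15, 2), (15, 3)]
Unfold 4 (reflect across v@2): 32 holes -> [(8, 0), (8, 1), (8, 2), (8, 3), (9, 0), (9, 1), (9, 2), (9, 3), (10, 0), (10, 1), (10, 2), (10, 3), (11, 0), (11, 1), (11, 2), (11, 3), (12, 0), (12, 1), (12, 2), (12, 3), (13, 0), (13, 1), (13, 2), (13, 3), (14, 0), (14, 1), (14, 2), (14, 3), (15, 0), (15, 1), (15, 2), (15, 3)]
Unfold 5 (reflect across h@8): 64 holes -> [(0, 0), (0, 1), (0, 2), (0, 3), (1, 0), (1, 1), (1, 2), (1, 3), (2, 0), (2, 1), (2, 2), (2, 3), (3, 0), (3, 1), (3, 2), (3, 3), (4, 0), (4, 1), (4, 2), (4, 3), (5, 0), (5, 1), (5, 2), (5, 3), (6, 0), (6, 1), (6, 2), (6, 3), (7, 0), (7, 1), (7, 2), (7, 3), (8, 0), (8, 1), (8, 2), (8, 3), (9, 0), (9, 1), (9, 2), (9, 3), (10, 0), (10, 1), (10, 2), (10, 3), (11, 0), (11, 1), (11, 2), (11, 3), (12, 0), (12, 1), (12, 2), (12, 3), (13, 0), (13, 1), (13, 2), (13, 3), (14, 0), (14, 1), (14, 2), (14, 3), (15, 0), (15, 1), (15, 2), (15, 3)]
Holes: [(0, 0), (0, 1), (0, 2), (0, 3), (1, 0), (1, 1), (1, 2), (1, 3), (2, 0), (2, 1), (2, 2), (2, 3), (3, 0), (3, 1), (3, 2), (3, 3), (4, 0), (4, 1), (4, 2), (4, 3), (5, 0), (5, 1), (5, 2), (5, 3), (6, 0), (6, 1), (6, 2), (6, 3), (7, 0), (7, 1), (7, 2), (7, 3), (8, 0), (8, 1), (8, 2), (8, 3), (9, 0), (9, 1), (9, 2), (9, 3), (10, 0), (10, 1), (10, 2), (10, 3), (11, 0), (11, 1), (11, 2), (11, 3), (12, 0), (12, 1), (12, 2), (12, 3), (13, 0), (13, 1), (13, 2), (13, 3), (14, 0), (14, 1), (14, 2), (14, 3), (15, 0), (15, 1), (15, 2), (15, 3)]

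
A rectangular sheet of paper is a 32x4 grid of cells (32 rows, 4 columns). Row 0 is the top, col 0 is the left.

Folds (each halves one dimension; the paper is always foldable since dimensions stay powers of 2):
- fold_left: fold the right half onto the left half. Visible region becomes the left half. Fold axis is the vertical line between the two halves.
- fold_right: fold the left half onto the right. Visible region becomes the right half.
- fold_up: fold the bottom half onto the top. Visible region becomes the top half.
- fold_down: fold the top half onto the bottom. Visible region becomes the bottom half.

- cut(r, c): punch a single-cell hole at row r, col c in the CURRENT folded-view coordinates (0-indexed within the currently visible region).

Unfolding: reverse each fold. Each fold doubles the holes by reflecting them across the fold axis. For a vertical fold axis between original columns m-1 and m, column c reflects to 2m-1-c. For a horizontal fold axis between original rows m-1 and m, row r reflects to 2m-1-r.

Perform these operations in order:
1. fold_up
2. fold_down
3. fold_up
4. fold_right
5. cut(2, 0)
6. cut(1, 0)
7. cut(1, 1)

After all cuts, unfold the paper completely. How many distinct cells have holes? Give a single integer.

Answer: 48

Derivation:
Op 1 fold_up: fold axis h@16; visible region now rows[0,16) x cols[0,4) = 16x4
Op 2 fold_down: fold axis h@8; visible region now rows[8,16) x cols[0,4) = 8x4
Op 3 fold_up: fold axis h@12; visible region now rows[8,12) x cols[0,4) = 4x4
Op 4 fold_right: fold axis v@2; visible region now rows[8,12) x cols[2,4) = 4x2
Op 5 cut(2, 0): punch at orig (10,2); cuts so far [(10, 2)]; region rows[8,12) x cols[2,4) = 4x2
Op 6 cut(1, 0): punch at orig (9,2); cuts so far [(9, 2), (10, 2)]; region rows[8,12) x cols[2,4) = 4x2
Op 7 cut(1, 1): punch at orig (9,3); cuts so far [(9, 2), (9, 3), (10, 2)]; region rows[8,12) x cols[2,4) = 4x2
Unfold 1 (reflect across v@2): 6 holes -> [(9, 0), (9, 1), (9, 2), (9, 3), (10, 1), (10, 2)]
Unfold 2 (reflect across h@12): 12 holes -> [(9, 0), (9, 1), (9, 2), (9, 3), (10, 1), (10, 2), (13, 1), (13, 2), (14, 0), (14, 1), (14, 2), (14, 3)]
Unfold 3 (reflect across h@8): 24 holes -> [(1, 0), (1, 1), (1, 2), (1, 3), (2, 1), (2, 2), (5, 1), (5, 2), (6, 0), (6, 1), (6, 2), (6, 3), (9, 0), (9, 1), (9, 2), (9, 3), (10, 1), (10, 2), (13, 1), (13, 2), (14, 0), (14, 1), (14, 2), (14, 3)]
Unfold 4 (reflect across h@16): 48 holes -> [(1, 0), (1, 1), (1, 2), (1, 3), (2, 1), (2, 2), (5, 1), (5, 2), (6, 0), (6, 1), (6, 2), (6, 3), (9, 0), (9, 1), (9, 2), (9, 3), (10, 1), (10, 2), (13, 1), (13, 2), (14, 0), (14, 1), (14, 2), (14, 3), (17, 0), (17, 1), (17, 2), (17, 3), (18, 1), (18, 2), (21, 1), (21, 2), (22, 0), (22, 1), (22, 2), (22, 3), (25, 0), (25, 1), (25, 2), (25, 3), (26, 1), (26, 2), (29, 1), (29, 2), (30, 0), (30, 1), (30, 2), (30, 3)]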